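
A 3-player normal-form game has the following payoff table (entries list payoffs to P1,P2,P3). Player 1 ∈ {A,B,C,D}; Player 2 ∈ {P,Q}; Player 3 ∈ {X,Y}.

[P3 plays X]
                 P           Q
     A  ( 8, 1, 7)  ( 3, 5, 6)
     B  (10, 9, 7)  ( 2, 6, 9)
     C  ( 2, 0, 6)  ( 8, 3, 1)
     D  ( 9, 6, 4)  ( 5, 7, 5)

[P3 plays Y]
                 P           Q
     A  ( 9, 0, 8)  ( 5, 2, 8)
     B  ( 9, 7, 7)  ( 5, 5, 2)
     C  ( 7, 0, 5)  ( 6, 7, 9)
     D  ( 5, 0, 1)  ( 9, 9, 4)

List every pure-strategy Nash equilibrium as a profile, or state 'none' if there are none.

Nash profiles: (B,P,X), (B,P,Y)

(A,P,X): not NE [P1→B gives 10>8; P2→Q gives 5>1; P3→Y gives 8>7]
(A,P,Y): not NE [P2→Q gives 2>0]
(A,Q,X): not NE [P1→C gives 8>3; P3→Y gives 8>6]
(A,Q,Y): not NE [P1→D gives 9>5]
(B,P,X): NE
(B,P,Y): NE
(B,Q,X): not NE [P1→C gives 8>2; P2→P gives 9>6]
(B,Q,Y): not NE [P1→D gives 9>5; P2→P gives 7>5; P3→X gives 9>2]
(C,P,X): not NE [P1→B gives 10>2; P2→Q gives 3>0]
(C,P,Y): not NE [P1→B gives 9>7; P2→Q gives 7>0; P3→X gives 6>5]
(C,Q,X): not NE [P3→Y gives 9>1]
(C,Q,Y): not NE [P1→D gives 9>6]
(D,P,X): not NE [P1→B gives 10>9; P2→Q gives 7>6]
(D,P,Y): not NE [P1→B gives 9>5; P2→Q gives 9>0; P3→X gives 4>1]
(D,Q,X): not NE [P1→C gives 8>5]
(D,Q,Y): not NE [P3→X gives 5>4]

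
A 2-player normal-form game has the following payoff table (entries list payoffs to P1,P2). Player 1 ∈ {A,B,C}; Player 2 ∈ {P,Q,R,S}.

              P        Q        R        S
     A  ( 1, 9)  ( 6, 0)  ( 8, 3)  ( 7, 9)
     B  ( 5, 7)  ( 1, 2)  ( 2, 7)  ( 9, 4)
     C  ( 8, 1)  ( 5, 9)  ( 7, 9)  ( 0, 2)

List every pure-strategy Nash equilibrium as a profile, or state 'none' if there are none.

No pure NE.

(A,P): not NE [P1→C gives 8>1]
(A,Q): not NE [P2→S gives 9>0]
(A,R): not NE [P2→S gives 9>3]
(A,S): not NE [P1→B gives 9>7]
(B,P): not NE [P1→C gives 8>5]
(B,Q): not NE [P1→A gives 6>1; P2→R gives 7>2]
(B,R): not NE [P1→A gives 8>2]
(B,S): not NE [P2→R gives 7>4]
(C,P): not NE [P2→R gives 9>1]
(C,Q): not NE [P1→A gives 6>5]
(C,R): not NE [P1→A gives 8>7]
(C,S): not NE [P1→B gives 9>0; P2→R gives 9>2]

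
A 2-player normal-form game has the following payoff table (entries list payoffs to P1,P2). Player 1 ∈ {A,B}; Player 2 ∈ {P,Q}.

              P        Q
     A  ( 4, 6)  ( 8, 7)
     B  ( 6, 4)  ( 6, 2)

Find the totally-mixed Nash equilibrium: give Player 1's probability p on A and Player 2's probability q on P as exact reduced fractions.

p=2/3, q=1/2

P1 indiff ⇒ q·4+(1-q)·8 = q·6+(1-q)·6 ⇒ q(-2) = (1-q)(-2) ⇒ q = 1/2
P2 indiff ⇒ p·6+(1-p)·4 = p·7+(1-p)·2 ⇒ p(-1) = (1-p)(-2) ⇒ p = 2/3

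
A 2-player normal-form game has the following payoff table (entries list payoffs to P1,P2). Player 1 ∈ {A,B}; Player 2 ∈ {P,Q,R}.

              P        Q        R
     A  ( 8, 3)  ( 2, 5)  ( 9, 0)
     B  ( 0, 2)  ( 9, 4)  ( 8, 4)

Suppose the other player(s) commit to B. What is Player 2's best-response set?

u_2(P vs B) = 2
u_2(Q vs B) = 4
u_2(R vs B) = 4
max payoff 4 at {Q,R}

BR_2 = {Q,R}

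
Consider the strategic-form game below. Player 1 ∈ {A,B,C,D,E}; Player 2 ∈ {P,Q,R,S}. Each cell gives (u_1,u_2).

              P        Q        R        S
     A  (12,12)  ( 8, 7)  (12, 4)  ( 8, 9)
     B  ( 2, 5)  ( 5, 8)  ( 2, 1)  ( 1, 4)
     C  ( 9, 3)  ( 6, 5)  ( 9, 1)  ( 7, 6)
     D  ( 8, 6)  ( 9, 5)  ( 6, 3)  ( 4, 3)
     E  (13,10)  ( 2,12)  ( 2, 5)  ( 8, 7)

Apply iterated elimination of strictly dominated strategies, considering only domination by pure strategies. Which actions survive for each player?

Survivors P1:{A,D,E} P2:{P,Q}

P1 drop B (A beats it: P:12>2 Q:8>5 R:12>2 S:8>1)
P1 drop C (A beats it: P:12>9 Q:8>6 R:12>9 S:8>7)
P2 drop R (P beats it: A:12>4 D:6>3 E:10>5)
P2 drop S (P beats it: A:12>9 D:6>3 E:10>7)
P1→{A,D,E} P2→{P,Q}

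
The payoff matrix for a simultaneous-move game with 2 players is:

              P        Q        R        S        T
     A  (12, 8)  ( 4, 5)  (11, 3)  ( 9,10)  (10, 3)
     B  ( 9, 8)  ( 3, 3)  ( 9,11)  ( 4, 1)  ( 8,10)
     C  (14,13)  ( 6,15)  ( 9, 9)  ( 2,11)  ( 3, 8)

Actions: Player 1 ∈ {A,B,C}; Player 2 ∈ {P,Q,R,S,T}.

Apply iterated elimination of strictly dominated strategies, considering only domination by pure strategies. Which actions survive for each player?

P1 drop B (A beats it: P:12>9 Q:4>3 R:11>9 S:9>4 T:10>8)
P2 drop R (P beats it: A:8>3 C:13>9)
P2 drop T (P beats it: A:8>3 C:13>8)
P1→{A,C} P2→{P,Q,S}

IESDS → P1:{A,C} P2:{P,Q,S}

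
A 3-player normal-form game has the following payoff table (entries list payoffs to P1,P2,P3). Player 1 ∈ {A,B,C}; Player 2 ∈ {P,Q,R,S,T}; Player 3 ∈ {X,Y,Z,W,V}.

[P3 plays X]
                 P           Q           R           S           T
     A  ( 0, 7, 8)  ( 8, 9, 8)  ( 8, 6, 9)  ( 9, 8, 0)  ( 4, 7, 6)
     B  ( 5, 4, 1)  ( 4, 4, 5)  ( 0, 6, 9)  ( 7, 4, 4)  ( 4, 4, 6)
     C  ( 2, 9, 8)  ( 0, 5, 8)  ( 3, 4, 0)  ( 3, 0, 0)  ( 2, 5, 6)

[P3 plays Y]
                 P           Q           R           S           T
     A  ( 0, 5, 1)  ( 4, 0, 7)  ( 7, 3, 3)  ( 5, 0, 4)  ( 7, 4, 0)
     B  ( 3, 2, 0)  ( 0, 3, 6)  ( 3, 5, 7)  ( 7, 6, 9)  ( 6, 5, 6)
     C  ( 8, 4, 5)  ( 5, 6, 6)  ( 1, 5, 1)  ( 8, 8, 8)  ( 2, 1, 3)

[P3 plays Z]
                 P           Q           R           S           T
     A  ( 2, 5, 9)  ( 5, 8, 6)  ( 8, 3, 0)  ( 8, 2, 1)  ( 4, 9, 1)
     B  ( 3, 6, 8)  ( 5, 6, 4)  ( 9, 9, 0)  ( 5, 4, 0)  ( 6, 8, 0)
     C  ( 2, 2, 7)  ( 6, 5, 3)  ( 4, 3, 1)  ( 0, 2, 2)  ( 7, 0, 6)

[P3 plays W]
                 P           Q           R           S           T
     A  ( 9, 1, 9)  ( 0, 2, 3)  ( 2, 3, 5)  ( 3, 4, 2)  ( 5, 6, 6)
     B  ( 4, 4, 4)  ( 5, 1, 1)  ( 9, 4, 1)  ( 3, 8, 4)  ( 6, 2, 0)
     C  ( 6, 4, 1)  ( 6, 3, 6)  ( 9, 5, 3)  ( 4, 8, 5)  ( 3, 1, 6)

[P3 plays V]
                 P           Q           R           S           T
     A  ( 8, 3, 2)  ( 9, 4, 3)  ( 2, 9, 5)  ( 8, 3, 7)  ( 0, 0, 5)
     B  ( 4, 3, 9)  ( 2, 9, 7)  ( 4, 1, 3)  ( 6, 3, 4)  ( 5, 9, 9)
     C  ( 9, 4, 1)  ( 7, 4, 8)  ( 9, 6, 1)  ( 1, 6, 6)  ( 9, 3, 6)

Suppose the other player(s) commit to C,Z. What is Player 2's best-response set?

u_2(P vs C,Z) = 2
u_2(Q vs C,Z) = 5
u_2(R vs C,Z) = 3
u_2(S vs C,Z) = 2
u_2(T vs C,Z) = 0
max payoff 5 at {Q}

argmax u_2 = {Q}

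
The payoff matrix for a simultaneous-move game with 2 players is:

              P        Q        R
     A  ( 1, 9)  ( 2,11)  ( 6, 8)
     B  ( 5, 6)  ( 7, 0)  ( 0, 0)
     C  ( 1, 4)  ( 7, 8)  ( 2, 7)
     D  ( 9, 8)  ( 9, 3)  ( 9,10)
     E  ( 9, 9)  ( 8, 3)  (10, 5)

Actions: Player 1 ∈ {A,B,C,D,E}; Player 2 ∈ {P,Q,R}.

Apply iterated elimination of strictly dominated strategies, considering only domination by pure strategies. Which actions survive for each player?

P1 drop A (D beats it: P:9>1 Q:9>2 R:9>6)
P1 drop B (D beats it: P:9>5 Q:9>7 R:9>0)
P1 drop C (D beats it: P:9>1 Q:9>7 R:9>2)
P2 drop Q (P beats it: D:8>3 E:9>3)
P1→{D,E} P2→{P,R}

Survivors P1:{D,E} P2:{P,R}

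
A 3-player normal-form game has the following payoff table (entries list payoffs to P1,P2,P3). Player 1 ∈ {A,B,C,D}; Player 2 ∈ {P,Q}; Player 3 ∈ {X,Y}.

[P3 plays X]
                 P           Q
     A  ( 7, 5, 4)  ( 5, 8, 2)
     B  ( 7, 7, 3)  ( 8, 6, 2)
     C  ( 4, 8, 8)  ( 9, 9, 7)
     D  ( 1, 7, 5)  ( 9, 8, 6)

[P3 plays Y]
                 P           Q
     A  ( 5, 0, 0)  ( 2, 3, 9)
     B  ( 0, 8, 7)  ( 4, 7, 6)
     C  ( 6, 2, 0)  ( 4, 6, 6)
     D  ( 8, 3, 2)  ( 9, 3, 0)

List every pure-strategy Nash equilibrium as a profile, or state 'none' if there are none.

(A,P,X): not NE [P2→Q gives 8>5]
(A,P,Y): not NE [P1→D gives 8>5; P2→Q gives 3>0; P3→X gives 4>0]
(A,Q,X): not NE [P1→D gives 9>5; P3→Y gives 9>2]
(A,Q,Y): not NE [P1→D gives 9>2]
(B,P,X): not NE [P3→Y gives 7>3]
(B,P,Y): not NE [P1→D gives 8>0]
(B,Q,X): not NE [P1→D gives 9>8; P2→P gives 7>6; P3→Y gives 6>2]
(B,Q,Y): not NE [P1→D gives 9>4; P2→P gives 8>7]
(C,P,X): not NE [P1→B gives 7>4; P2→Q gives 9>8]
(C,P,Y): not NE [P1→D gives 8>6; P2→Q gives 6>2; P3→X gives 8>0]
(C,Q,X): NE
(C,Q,Y): not NE [P1→D gives 9>4; P3→X gives 7>6]
(D,P,X): not NE [P1→B gives 7>1; P2→Q gives 8>7]
(D,P,Y): not NE [P3→X gives 5>2]
(D,Q,X): NE
(D,Q,Y): not NE [P3→X gives 6>0]

PSNE = {(C,Q,X), (D,Q,X)}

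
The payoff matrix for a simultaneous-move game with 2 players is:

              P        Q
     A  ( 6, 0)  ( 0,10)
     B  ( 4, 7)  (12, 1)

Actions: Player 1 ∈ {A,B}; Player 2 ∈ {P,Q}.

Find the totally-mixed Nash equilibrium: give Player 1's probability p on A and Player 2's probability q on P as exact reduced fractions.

P1 indiff ⇒ q·6+(1-q)·0 = q·4+(1-q)·12 ⇒ q(2) = (1-q)(12) ⇒ q = 6/7
P2 indiff ⇒ p·0+(1-p)·7 = p·10+(1-p)·1 ⇒ p(-10) = (1-p)(-6) ⇒ p = 3/8

p=3/8, q=6/7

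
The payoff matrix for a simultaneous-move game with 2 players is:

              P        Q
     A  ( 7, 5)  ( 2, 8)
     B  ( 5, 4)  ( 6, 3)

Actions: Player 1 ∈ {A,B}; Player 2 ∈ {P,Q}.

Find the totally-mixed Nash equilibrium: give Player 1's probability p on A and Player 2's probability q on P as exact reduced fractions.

P1 indiff ⇒ q·7+(1-q)·2 = q·5+(1-q)·6 ⇒ q(2) = (1-q)(4) ⇒ q = 2/3
P2 indiff ⇒ p·5+(1-p)·4 = p·8+(1-p)·3 ⇒ p(-3) = (1-p)(-1) ⇒ p = 1/4

(p,q) = (1/4, 2/3)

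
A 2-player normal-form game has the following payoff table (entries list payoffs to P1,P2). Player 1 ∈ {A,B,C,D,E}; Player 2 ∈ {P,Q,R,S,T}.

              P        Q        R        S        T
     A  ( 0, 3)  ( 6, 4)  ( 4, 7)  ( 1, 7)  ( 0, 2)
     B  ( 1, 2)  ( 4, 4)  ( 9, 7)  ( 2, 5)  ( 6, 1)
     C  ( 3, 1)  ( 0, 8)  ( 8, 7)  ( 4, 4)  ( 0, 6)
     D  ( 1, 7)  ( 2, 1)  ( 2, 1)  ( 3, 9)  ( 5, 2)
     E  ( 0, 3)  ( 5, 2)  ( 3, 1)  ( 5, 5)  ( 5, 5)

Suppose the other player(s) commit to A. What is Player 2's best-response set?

u_2(P vs A) = 3
u_2(Q vs A) = 4
u_2(R vs A) = 7
u_2(S vs A) = 7
u_2(T vs A) = 2
max payoff 7 at {R,S}

argmax u_2 = {R,S}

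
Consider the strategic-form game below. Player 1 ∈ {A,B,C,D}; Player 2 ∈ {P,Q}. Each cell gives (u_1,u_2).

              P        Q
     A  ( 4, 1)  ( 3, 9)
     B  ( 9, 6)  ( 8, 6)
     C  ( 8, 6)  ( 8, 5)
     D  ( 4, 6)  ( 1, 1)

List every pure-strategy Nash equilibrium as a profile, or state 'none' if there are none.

(A,P): not NE [P1→B gives 9>4; P2→Q gives 9>1]
(A,Q): not NE [P1→C gives 8>3]
(B,P): NE
(B,Q): NE
(C,P): not NE [P1→B gives 9>8]
(C,Q): not NE [P2→P gives 6>5]
(D,P): not NE [P1→B gives 9>4]
(D,Q): not NE [P1→C gives 8>1; P2→P gives 6>1]

Nash profiles: (B,P), (B,Q)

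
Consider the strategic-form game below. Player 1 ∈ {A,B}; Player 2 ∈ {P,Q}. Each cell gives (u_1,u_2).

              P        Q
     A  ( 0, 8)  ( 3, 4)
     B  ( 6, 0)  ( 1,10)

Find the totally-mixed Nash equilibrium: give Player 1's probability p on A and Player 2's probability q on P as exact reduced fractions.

P1 indiff ⇒ q·0+(1-q)·3 = q·6+(1-q)·1 ⇒ q(-6) = (1-q)(-2) ⇒ q = 1/4
P2 indiff ⇒ p·8+(1-p)·0 = p·4+(1-p)·10 ⇒ p(4) = (1-p)(10) ⇒ p = 5/7

(p,q) = (5/7, 1/4)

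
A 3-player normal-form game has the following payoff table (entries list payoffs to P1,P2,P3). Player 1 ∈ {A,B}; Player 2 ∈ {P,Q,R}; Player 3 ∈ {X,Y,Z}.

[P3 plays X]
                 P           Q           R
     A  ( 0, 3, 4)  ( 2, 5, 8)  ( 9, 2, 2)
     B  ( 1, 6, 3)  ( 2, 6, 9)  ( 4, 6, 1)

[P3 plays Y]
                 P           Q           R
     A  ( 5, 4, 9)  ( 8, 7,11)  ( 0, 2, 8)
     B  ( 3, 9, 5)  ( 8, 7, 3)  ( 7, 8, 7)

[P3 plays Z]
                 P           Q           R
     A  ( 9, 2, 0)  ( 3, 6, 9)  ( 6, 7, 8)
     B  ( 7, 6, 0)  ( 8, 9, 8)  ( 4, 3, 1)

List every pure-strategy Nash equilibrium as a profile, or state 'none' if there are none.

(A,P,X): not NE [P1→B gives 1>0; P2→Q gives 5>3; P3→Y gives 9>4]
(A,P,Y): not NE [P2→Q gives 7>4]
(A,P,Z): not NE [P2→R gives 7>2; P3→Y gives 9>0]
(A,Q,X): not NE [P3→Y gives 11>8]
(A,Q,Y): NE
(A,Q,Z): not NE [P1→B gives 8>3; P2→R gives 7>6; P3→Y gives 11>9]
(A,R,X): not NE [P2→Q gives 5>2; P3→Z gives 8>2]
(A,R,Y): not NE [P1→B gives 7>0; P2→Q gives 7>2]
(A,R,Z): NE
(B,P,X): not NE [P3→Y gives 5>3]
(B,P,Y): not NE [P1→A gives 5>3]
(B,P,Z): not NE [P1→A gives 9>7; P2→Q gives 9>6; P3→Y gives 5>0]
(B,Q,X): NE
(B,Q,Y): not NE [P2→P gives 9>7; P3→X gives 9>3]
(B,Q,Z): not NE [P3→X gives 9>8]
(B,R,X): not NE [P1→A gives 9>4; P3→Y gives 7>1]
(B,R,Y): not NE [P2→P gives 9>8]
(B,R,Z): not NE [P1→A gives 6>4; P2→Q gives 9>3; P3→Y gives 7>1]

PSNE = {(A,Q,Y), (A,R,Z), (B,Q,X)}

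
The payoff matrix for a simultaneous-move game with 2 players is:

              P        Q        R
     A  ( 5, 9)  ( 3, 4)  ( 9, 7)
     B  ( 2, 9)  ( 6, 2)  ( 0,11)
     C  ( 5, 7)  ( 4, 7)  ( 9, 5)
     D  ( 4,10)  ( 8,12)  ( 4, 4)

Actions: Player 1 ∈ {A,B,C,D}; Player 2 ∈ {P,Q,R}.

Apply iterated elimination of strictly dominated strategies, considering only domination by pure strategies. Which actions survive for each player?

P1 drop B (D beats it: P:4>2 Q:8>6 R:4>0)
P2 drop R (P beats it: A:9>7 C:7>5 D:10>4)
P1→{A,C,D} P2→{P,Q}

Survivors P1:{A,C,D} P2:{P,Q}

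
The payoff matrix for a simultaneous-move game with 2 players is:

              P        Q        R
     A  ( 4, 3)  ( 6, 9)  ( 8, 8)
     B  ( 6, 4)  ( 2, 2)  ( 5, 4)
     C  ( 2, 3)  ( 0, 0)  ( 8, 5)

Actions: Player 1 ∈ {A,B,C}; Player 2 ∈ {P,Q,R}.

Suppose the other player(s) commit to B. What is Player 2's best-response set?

BR_2 = {P,R}

u_2(P vs B) = 4
u_2(Q vs B) = 2
u_2(R vs B) = 4
max payoff 4 at {P,R}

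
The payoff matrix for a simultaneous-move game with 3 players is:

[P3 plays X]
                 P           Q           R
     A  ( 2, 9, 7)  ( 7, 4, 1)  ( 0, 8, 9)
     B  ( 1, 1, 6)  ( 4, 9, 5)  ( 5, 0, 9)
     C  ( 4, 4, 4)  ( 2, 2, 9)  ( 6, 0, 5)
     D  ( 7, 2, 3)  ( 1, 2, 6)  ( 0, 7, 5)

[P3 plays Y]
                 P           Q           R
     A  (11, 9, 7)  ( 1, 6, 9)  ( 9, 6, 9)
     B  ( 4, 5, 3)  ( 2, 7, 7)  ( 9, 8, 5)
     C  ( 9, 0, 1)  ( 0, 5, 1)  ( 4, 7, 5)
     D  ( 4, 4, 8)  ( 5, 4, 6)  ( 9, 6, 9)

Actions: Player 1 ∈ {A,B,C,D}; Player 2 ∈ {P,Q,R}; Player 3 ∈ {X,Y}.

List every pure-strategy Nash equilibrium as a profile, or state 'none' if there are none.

NE set: (A,P,Y), (D,R,Y)

(A,P,X): not NE [P1→D gives 7>2]
(A,P,Y): NE
(A,Q,X): not NE [P2→P gives 9>4; P3→Y gives 9>1]
(A,Q,Y): not NE [P1→D gives 5>1; P2→P gives 9>6]
(A,R,X): not NE [P1→C gives 6>0; P2→P gives 9>8]
(A,R,Y): not NE [P2→P gives 9>6]
(B,P,X): not NE [P1→D gives 7>1; P2→Q gives 9>1]
(B,P,Y): not NE [P1→A gives 11>4; P2→R gives 8>5; P3→X gives 6>3]
(B,Q,X): not NE [P1→A gives 7>4; P3→Y gives 7>5]
(B,Q,Y): not NE [P1→D gives 5>2; P2→R gives 8>7]
(B,R,X): not NE [P1→C gives 6>5; P2→Q gives 9>0]
(B,R,Y): not NE [P3→X gives 9>5]
(C,P,X): not NE [P1→D gives 7>4]
(C,P,Y): not NE [P1→A gives 11>9; P2→R gives 7>0; P3→X gives 4>1]
(C,Q,X): not NE [P1→A gives 7>2; P2→P gives 4>2]
(C,Q,Y): not NE [P1→D gives 5>0; P2→R gives 7>5; P3→X gives 9>1]
(C,R,X): not NE [P2→P gives 4>0]
(C,R,Y): not NE [P1→D gives 9>4]
(D,P,X): not NE [P2→R gives 7>2; P3→Y gives 8>3]
(D,P,Y): not NE [P1→A gives 11>4; P2→R gives 6>4]
(D,Q,X): not NE [P1→A gives 7>1; P2→R gives 7>2]
(D,Q,Y): not NE [P2→R gives 6>4]
(D,R,X): not NE [P1→C gives 6>0; P3→Y gives 9>5]
(D,R,Y): NE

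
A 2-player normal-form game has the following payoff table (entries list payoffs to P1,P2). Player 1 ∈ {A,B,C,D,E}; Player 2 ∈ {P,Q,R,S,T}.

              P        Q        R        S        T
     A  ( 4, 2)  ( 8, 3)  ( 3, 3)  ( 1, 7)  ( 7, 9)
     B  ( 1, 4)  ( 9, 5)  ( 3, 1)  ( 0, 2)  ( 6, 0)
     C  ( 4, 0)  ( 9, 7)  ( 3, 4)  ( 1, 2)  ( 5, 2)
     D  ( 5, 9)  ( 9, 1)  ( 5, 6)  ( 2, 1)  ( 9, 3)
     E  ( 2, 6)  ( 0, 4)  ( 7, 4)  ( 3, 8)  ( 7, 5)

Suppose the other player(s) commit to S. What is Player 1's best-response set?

BR_1 = {E}

u_1(A vs S) = 1
u_1(B vs S) = 0
u_1(C vs S) = 1
u_1(D vs S) = 2
u_1(E vs S) = 3
max payoff 3 at {E}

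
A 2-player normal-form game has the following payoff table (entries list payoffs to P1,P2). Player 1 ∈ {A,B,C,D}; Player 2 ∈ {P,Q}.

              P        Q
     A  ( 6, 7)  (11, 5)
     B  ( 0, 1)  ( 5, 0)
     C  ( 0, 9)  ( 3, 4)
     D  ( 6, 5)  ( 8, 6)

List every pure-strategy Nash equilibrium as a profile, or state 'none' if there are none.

NE set: (A,P)

(A,P): NE
(A,Q): not NE [P2→P gives 7>5]
(B,P): not NE [P1→D gives 6>0]
(B,Q): not NE [P1→A gives 11>5; P2→P gives 1>0]
(C,P): not NE [P1→D gives 6>0]
(C,Q): not NE [P1→A gives 11>3; P2→P gives 9>4]
(D,P): not NE [P2→Q gives 6>5]
(D,Q): not NE [P1→A gives 11>8]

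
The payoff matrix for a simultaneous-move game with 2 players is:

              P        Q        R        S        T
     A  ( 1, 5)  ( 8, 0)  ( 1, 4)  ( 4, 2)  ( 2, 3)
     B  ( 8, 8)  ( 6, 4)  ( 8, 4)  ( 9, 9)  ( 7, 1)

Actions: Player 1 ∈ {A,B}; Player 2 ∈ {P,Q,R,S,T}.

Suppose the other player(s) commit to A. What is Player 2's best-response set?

BR_2 = {P}

u_2(P vs A) = 5
u_2(Q vs A) = 0
u_2(R vs A) = 4
u_2(S vs A) = 2
u_2(T vs A) = 3
max payoff 5 at {P}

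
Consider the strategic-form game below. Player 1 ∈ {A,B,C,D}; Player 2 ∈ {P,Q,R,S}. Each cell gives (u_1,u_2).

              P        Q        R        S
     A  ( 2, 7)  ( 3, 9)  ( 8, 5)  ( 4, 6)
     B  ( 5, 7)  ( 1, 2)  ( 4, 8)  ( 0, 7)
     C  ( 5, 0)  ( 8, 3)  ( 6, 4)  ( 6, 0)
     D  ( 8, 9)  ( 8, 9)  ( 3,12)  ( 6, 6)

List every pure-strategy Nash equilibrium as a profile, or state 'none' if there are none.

No pure NE.

(A,P): not NE [P1→D gives 8>2; P2→Q gives 9>7]
(A,Q): not NE [P1→D gives 8>3]
(A,R): not NE [P2→Q gives 9>5]
(A,S): not NE [P1→D gives 6>4; P2→Q gives 9>6]
(B,P): not NE [P1→D gives 8>5; P2→R gives 8>7]
(B,Q): not NE [P1→D gives 8>1; P2→R gives 8>2]
(B,R): not NE [P1→A gives 8>4]
(B,S): not NE [P1→D gives 6>0; P2→R gives 8>7]
(C,P): not NE [P1→D gives 8>5; P2→R gives 4>0]
(C,Q): not NE [P2→R gives 4>3]
(C,R): not NE [P1→A gives 8>6]
(C,S): not NE [P2→R gives 4>0]
(D,P): not NE [P2→R gives 12>9]
(D,Q): not NE [P2→R gives 12>9]
(D,R): not NE [P1→A gives 8>3]
(D,S): not NE [P2→R gives 12>6]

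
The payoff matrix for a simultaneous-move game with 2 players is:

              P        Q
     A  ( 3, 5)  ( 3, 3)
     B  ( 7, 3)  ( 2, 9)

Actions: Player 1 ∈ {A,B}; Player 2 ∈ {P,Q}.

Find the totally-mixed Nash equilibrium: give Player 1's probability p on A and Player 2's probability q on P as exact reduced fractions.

P1 indiff ⇒ q·3+(1-q)·3 = q·7+(1-q)·2 ⇒ q(-4) = (1-q)(-1) ⇒ q = 1/5
P2 indiff ⇒ p·5+(1-p)·3 = p·3+(1-p)·9 ⇒ p(2) = (1-p)(6) ⇒ p = 3/4

(p,q) = (3/4, 1/5)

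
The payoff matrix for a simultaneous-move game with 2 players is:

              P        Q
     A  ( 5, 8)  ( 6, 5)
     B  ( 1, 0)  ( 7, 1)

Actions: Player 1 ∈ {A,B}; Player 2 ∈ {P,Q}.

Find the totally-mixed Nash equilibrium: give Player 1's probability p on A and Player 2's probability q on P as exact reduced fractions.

P1 indiff ⇒ q·5+(1-q)·6 = q·1+(1-q)·7 ⇒ q(4) = (1-q)(1) ⇒ q = 1/5
P2 indiff ⇒ p·8+(1-p)·0 = p·5+(1-p)·1 ⇒ p(3) = (1-p)(1) ⇒ p = 1/4

(p,q) = (1/4, 1/5)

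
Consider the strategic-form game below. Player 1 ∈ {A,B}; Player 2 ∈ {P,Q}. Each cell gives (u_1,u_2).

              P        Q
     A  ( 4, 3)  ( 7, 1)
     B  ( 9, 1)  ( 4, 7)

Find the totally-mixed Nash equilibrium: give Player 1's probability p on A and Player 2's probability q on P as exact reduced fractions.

P1 indiff ⇒ q·4+(1-q)·7 = q·9+(1-q)·4 ⇒ q(-5) = (1-q)(-3) ⇒ q = 3/8
P2 indiff ⇒ p·3+(1-p)·1 = p·1+(1-p)·7 ⇒ p(2) = (1-p)(6) ⇒ p = 3/4

P1 mixes 3/4 on A; P2 mixes 3/8 on P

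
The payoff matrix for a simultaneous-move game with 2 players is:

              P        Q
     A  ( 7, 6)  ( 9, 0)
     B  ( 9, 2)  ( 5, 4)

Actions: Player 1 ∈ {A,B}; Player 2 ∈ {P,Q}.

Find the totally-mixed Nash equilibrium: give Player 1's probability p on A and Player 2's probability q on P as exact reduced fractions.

P1 indiff ⇒ q·7+(1-q)·9 = q·9+(1-q)·5 ⇒ q(-2) = (1-q)(-4) ⇒ q = 2/3
P2 indiff ⇒ p·6+(1-p)·2 = p·0+(1-p)·4 ⇒ p(6) = (1-p)(2) ⇒ p = 1/4

(p,q) = (1/4, 2/3)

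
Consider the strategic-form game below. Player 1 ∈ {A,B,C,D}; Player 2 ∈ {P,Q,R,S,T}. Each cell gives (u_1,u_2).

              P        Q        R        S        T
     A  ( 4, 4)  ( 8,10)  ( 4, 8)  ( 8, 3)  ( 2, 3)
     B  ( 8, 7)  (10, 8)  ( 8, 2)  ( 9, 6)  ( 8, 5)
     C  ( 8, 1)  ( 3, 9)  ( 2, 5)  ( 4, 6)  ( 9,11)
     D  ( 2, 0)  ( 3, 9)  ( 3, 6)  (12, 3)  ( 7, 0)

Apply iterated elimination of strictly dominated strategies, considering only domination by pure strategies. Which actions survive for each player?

IESDS → P1:{B,C} P2:{Q,T}

P1 drop A (B beats it: P:8>4 Q:10>8 R:8>4 S:9>8 T:8>2)
P2 drop P (Q beats it: B:8>7 C:9>1 D:9>0)
P2 drop R (Q beats it: B:8>2 C:9>5 D:9>6)
P2 drop S (Q beats it: B:8>6 C:9>6 D:9>3)
P1 drop D (B beats it: Q:10>3 T:8>7)
P1→{B,C} P2→{Q,T}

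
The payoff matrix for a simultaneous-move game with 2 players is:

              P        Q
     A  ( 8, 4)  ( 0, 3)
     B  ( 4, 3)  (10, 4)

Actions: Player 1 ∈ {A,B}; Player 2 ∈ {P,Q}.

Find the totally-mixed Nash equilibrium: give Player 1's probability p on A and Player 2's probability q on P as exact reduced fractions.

P1 indiff ⇒ q·8+(1-q)·0 = q·4+(1-q)·10 ⇒ q(4) = (1-q)(10) ⇒ q = 5/7
P2 indiff ⇒ p·4+(1-p)·3 = p·3+(1-p)·4 ⇒ p(1) = (1-p)(1) ⇒ p = 1/2

(p,q) = (1/2, 5/7)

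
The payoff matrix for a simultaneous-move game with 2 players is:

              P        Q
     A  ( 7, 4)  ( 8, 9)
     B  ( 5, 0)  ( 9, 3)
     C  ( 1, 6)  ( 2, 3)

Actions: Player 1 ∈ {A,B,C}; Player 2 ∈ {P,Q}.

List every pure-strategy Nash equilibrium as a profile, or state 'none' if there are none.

Nash profiles: (B,Q)

(A,P): not NE [P2→Q gives 9>4]
(A,Q): not NE [P1→B gives 9>8]
(B,P): not NE [P1→A gives 7>5; P2→Q gives 3>0]
(B,Q): NE
(C,P): not NE [P1→A gives 7>1]
(C,Q): not NE [P1→B gives 9>2; P2→P gives 6>3]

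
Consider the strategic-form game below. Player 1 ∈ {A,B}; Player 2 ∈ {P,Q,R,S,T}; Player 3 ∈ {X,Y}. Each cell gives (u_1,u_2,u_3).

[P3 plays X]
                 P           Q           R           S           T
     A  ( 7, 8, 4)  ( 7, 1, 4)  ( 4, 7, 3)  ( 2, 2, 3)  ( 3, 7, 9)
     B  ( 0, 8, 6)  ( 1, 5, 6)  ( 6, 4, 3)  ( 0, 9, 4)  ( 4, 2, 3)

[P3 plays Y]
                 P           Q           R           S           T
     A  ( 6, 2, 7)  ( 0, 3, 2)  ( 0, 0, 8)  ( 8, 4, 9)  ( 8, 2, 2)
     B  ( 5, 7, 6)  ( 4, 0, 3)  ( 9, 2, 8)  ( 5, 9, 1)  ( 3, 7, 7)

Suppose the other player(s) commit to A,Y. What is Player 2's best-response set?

BR_2 = {S}

u_2(P vs A,Y) = 2
u_2(Q vs A,Y) = 3
u_2(R vs A,Y) = 0
u_2(S vs A,Y) = 4
u_2(T vs A,Y) = 2
max payoff 4 at {S}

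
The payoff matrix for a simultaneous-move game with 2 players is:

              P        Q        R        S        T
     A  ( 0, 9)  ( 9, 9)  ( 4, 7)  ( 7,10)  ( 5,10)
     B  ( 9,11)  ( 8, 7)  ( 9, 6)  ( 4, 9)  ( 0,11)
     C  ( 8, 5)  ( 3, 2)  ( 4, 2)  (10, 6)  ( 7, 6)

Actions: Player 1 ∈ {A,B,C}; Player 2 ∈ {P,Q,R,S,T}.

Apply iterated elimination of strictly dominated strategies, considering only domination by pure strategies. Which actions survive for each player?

Remaining: P1:{B,C} P2:{P,S,T}

P2 drop Q (S beats it: A:10>9 B:9>7 C:6>2)
P2 drop R (P beats it: A:9>7 B:11>6 C:5>2)
P1 drop A (C beats it: P:8>0 S:10>7 T:7>5)
P1→{B,C} P2→{P,S,T}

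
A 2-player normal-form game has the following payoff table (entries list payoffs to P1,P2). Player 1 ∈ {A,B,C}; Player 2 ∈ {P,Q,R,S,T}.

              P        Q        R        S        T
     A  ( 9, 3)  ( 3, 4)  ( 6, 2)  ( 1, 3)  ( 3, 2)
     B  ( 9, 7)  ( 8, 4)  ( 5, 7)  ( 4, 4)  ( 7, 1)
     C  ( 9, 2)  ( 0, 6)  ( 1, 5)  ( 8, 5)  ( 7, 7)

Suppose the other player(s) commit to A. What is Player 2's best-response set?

BR_2 = {Q}

u_2(P vs A) = 3
u_2(Q vs A) = 4
u_2(R vs A) = 2
u_2(S vs A) = 3
u_2(T vs A) = 2
max payoff 4 at {Q}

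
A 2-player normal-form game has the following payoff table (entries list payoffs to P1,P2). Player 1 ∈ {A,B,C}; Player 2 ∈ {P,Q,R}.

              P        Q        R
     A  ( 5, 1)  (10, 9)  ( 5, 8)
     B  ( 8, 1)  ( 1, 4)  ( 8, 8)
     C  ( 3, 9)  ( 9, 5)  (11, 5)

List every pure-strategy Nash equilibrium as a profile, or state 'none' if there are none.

(A,P): not NE [P1→B gives 8>5; P2→Q gives 9>1]
(A,Q): NE
(A,R): not NE [P1→C gives 11>5; P2→Q gives 9>8]
(B,P): not NE [P2→R gives 8>1]
(B,Q): not NE [P1→A gives 10>1; P2→R gives 8>4]
(B,R): not NE [P1→C gives 11>8]
(C,P): not NE [P1→B gives 8>3]
(C,Q): not NE [P1→A gives 10>9; P2→P gives 9>5]
(C,R): not NE [P2→P gives 9>5]

Nash profiles: (A,Q)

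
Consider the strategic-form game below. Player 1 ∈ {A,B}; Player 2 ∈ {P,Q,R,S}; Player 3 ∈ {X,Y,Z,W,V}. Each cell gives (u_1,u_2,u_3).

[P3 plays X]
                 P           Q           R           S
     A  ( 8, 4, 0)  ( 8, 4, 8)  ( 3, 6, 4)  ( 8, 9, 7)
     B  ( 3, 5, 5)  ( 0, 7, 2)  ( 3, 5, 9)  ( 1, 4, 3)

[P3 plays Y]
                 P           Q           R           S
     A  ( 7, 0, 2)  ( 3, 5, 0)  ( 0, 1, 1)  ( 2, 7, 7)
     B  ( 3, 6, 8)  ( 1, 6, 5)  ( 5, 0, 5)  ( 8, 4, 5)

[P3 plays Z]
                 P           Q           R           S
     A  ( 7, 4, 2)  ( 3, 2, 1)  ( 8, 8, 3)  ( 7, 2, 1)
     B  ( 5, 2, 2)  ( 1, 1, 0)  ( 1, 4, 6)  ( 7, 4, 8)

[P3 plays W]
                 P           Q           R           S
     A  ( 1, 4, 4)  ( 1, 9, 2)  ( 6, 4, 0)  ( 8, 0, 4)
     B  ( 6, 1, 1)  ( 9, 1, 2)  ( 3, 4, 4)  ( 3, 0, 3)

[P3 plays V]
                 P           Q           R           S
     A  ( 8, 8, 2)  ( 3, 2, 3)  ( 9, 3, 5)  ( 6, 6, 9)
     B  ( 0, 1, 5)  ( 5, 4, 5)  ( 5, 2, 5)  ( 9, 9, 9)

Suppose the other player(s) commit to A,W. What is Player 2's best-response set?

P2 best: {Q}

u_2(P vs A,W) = 4
u_2(Q vs A,W) = 9
u_2(R vs A,W) = 4
u_2(S vs A,W) = 0
max payoff 9 at {Q}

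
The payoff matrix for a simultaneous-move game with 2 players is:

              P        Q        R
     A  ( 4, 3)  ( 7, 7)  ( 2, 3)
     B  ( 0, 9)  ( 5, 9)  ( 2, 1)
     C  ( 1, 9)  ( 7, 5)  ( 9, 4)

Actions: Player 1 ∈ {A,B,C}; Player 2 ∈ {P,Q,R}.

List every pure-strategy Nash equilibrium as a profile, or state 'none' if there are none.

(A,P): not NE [P2→Q gives 7>3]
(A,Q): NE
(A,R): not NE [P1→C gives 9>2; P2→Q gives 7>3]
(B,P): not NE [P1→A gives 4>0]
(B,Q): not NE [P1→C gives 7>5]
(B,R): not NE [P1→C gives 9>2; P2→Q gives 9>1]
(C,P): not NE [P1→A gives 4>1]
(C,Q): not NE [P2→P gives 9>5]
(C,R): not NE [P2→P gives 9>4]

Nash profiles: (A,Q)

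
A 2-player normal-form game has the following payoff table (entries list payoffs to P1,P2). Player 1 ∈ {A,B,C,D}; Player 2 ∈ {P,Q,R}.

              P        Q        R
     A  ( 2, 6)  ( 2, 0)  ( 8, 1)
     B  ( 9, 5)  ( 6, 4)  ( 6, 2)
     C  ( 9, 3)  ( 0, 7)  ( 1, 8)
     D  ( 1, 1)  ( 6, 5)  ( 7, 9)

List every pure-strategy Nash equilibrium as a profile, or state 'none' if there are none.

(A,P): not NE [P1→C gives 9>2]
(A,Q): not NE [P1→D gives 6>2; P2→P gives 6>0]
(A,R): not NE [P2→P gives 6>1]
(B,P): NE
(B,Q): not NE [P2→P gives 5>4]
(B,R): not NE [P1→A gives 8>6; P2→P gives 5>2]
(C,P): not NE [P2→R gives 8>3]
(C,Q): not NE [P1→D gives 6>0; P2→R gives 8>7]
(C,R): not NE [P1→A gives 8>1]
(D,P): not NE [P1→C gives 9>1; P2→R gives 9>1]
(D,Q): not NE [P2→R gives 9>5]
(D,R): not NE [P1→A gives 8>7]

Nash profiles: (B,P)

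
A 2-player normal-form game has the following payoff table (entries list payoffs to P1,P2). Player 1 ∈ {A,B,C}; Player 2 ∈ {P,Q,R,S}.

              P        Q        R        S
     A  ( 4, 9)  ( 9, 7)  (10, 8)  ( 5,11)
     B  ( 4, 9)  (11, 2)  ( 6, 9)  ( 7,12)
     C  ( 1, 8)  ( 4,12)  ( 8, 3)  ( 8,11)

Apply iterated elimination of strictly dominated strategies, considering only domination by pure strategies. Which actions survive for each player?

P2 drop P (S beats it: A:11>9 B:12>9 C:11>8)
P2 drop R (S beats it: A:11>8 B:12>9 C:11>3)
P1 drop A (B beats it: Q:11>9 S:7>5)
P1→{B,C} P2→{Q,S}

IESDS → P1:{B,C} P2:{Q,S}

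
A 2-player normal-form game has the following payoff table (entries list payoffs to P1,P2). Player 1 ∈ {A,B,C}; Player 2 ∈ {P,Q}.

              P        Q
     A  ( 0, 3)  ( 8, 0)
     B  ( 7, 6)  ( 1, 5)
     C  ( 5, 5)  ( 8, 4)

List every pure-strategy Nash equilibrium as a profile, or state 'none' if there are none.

(A,P): not NE [P1→B gives 7>0]
(A,Q): not NE [P2→P gives 3>0]
(B,P): NE
(B,Q): not NE [P1→C gives 8>1; P2→P gives 6>5]
(C,P): not NE [P1→B gives 7>5]
(C,Q): not NE [P2→P gives 5>4]

Nash profiles: (B,P)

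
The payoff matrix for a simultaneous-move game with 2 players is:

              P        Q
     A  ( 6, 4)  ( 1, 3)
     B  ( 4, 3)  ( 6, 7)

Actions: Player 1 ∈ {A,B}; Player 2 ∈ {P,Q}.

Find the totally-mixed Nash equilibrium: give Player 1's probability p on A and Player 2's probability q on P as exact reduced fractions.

P1 indiff ⇒ q·6+(1-q)·1 = q·4+(1-q)·6 ⇒ q(2) = (1-q)(5) ⇒ q = 5/7
P2 indiff ⇒ p·4+(1-p)·3 = p·3+(1-p)·7 ⇒ p(1) = (1-p)(4) ⇒ p = 4/5

(p,q) = (4/5, 5/7)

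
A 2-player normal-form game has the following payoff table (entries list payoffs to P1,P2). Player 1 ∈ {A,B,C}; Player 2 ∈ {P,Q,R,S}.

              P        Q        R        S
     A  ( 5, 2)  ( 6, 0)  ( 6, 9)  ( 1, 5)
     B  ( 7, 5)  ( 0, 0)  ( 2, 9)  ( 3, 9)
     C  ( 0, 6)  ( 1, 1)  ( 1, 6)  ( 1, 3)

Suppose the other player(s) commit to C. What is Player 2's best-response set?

argmax u_2 = {P,R}

u_2(P vs C) = 6
u_2(Q vs C) = 1
u_2(R vs C) = 6
u_2(S vs C) = 3
max payoff 6 at {P,R}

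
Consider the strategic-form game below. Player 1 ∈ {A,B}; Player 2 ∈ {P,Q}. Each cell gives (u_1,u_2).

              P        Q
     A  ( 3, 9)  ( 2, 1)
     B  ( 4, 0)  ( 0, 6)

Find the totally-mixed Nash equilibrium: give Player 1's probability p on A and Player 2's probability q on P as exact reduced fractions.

p=3/7, q=2/3

P1 indiff ⇒ q·3+(1-q)·2 = q·4+(1-q)·0 ⇒ q(-1) = (1-q)(-2) ⇒ q = 2/3
P2 indiff ⇒ p·9+(1-p)·0 = p·1+(1-p)·6 ⇒ p(8) = (1-p)(6) ⇒ p = 3/7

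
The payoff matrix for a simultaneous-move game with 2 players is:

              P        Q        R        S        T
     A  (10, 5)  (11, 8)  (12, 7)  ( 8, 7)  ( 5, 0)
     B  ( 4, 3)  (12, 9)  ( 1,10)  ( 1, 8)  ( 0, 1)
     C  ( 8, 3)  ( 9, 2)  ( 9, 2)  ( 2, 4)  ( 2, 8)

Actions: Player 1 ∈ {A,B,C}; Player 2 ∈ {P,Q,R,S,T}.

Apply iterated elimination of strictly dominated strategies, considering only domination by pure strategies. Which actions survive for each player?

P1 drop C (A beats it: P:10>8 Q:11>9 R:12>9 S:8>2 T:5>2)
P2 drop P (Q beats it: A:8>5 B:9>3)
P2 drop S (Q beats it: A:8>7 B:9>8)
P2 drop T (Q beats it: A:8>0 B:9>1)
P1→{A,B} P2→{Q,R}

Survivors P1:{A,B} P2:{Q,R}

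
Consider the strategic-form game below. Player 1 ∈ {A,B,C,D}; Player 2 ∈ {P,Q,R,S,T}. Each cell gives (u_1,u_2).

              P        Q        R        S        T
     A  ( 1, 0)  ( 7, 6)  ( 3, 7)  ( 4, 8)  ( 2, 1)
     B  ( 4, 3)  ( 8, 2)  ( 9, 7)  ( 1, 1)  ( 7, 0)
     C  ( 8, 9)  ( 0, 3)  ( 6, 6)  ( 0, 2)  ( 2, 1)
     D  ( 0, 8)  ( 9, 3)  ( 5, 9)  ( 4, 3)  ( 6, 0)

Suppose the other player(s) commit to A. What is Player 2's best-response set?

u_2(P vs A) = 0
u_2(Q vs A) = 6
u_2(R vs A) = 7
u_2(S vs A) = 8
u_2(T vs A) = 1
max payoff 8 at {S}

argmax u_2 = {S}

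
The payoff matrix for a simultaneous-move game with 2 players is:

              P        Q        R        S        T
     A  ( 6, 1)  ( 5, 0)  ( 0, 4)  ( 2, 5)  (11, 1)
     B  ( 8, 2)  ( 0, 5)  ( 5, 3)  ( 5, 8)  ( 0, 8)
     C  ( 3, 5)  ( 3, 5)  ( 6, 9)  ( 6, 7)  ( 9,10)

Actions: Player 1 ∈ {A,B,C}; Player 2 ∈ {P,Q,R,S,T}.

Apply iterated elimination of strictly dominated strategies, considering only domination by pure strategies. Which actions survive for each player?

IESDS → P1:{A,C} P2:{R,S,T}

P2 drop P (R beats it: A:4>1 B:3>2 C:9>5)
P1 drop B (C beats it: Q:3>0 R:6>5 S:6>5 T:9>0)
P2 drop Q (R beats it: A:4>0 C:9>5)
P1→{A,C} P2→{R,S,T}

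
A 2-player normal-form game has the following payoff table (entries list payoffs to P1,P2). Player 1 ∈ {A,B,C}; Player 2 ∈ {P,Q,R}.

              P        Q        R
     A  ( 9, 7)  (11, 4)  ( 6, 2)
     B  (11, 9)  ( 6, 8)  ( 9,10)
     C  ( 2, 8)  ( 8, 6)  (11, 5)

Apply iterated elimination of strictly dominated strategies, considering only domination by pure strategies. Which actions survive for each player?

IESDS → P1:{B,C} P2:{P,R}

P2 drop Q (P beats it: A:7>4 B:9>8 C:8>6)
P1 drop A (B beats it: P:11>9 R:9>6)
P1→{B,C} P2→{P,R}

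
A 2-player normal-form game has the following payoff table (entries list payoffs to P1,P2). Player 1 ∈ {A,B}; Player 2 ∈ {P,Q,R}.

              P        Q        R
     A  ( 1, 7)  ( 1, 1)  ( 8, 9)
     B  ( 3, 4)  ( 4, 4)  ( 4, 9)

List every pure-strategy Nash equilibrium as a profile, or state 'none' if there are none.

Nash profiles: (A,R)

(A,P): not NE [P1→B gives 3>1; P2→R gives 9>7]
(A,Q): not NE [P1→B gives 4>1; P2→R gives 9>1]
(A,R): NE
(B,P): not NE [P2→R gives 9>4]
(B,Q): not NE [P2→R gives 9>4]
(B,R): not NE [P1→A gives 8>4]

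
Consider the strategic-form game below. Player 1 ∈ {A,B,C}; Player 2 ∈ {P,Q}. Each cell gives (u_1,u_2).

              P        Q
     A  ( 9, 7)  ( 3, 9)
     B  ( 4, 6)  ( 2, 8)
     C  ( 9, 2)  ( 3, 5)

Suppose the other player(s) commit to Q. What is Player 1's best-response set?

u_1(A vs Q) = 3
u_1(B vs Q) = 2
u_1(C vs Q) = 3
max payoff 3 at {A,C}

argmax u_1 = {A,C}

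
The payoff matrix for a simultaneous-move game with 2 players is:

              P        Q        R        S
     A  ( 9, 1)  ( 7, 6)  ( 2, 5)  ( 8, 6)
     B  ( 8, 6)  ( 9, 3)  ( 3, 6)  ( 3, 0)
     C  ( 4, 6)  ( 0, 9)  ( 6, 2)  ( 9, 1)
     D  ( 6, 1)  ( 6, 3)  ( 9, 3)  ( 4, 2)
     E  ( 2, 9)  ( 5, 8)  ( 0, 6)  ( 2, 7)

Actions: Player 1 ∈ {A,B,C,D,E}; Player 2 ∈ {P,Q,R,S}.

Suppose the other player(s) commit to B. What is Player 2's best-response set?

BR_2 = {P,R}

u_2(P vs B) = 6
u_2(Q vs B) = 3
u_2(R vs B) = 6
u_2(S vs B) = 0
max payoff 6 at {P,R}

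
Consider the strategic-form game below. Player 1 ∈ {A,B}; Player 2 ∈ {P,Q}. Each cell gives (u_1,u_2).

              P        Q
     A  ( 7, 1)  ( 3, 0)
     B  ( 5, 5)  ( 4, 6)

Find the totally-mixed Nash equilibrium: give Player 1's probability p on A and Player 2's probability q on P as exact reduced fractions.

P1 indiff ⇒ q·7+(1-q)·3 = q·5+(1-q)·4 ⇒ q(2) = (1-q)(1) ⇒ q = 1/3
P2 indiff ⇒ p·1+(1-p)·5 = p·0+(1-p)·6 ⇒ p(1) = (1-p)(1) ⇒ p = 1/2

(p,q) = (1/2, 1/3)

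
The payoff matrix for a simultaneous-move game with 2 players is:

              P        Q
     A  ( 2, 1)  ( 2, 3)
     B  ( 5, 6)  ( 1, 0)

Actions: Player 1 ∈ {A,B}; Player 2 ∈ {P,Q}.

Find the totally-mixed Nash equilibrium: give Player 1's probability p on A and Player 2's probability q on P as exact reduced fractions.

P1 mixes 3/4 on A; P2 mixes 1/4 on P

P1 indiff ⇒ q·2+(1-q)·2 = q·5+(1-q)·1 ⇒ q(-3) = (1-q)(-1) ⇒ q = 1/4
P2 indiff ⇒ p·1+(1-p)·6 = p·3+(1-p)·0 ⇒ p(-2) = (1-p)(-6) ⇒ p = 3/4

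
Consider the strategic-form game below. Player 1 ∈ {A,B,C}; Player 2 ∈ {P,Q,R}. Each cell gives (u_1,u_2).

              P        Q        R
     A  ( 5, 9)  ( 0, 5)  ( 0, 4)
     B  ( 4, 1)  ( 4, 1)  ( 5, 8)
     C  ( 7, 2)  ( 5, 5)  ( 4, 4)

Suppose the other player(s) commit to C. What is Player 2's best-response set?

argmax u_2 = {Q}

u_2(P vs C) = 2
u_2(Q vs C) = 5
u_2(R vs C) = 4
max payoff 5 at {Q}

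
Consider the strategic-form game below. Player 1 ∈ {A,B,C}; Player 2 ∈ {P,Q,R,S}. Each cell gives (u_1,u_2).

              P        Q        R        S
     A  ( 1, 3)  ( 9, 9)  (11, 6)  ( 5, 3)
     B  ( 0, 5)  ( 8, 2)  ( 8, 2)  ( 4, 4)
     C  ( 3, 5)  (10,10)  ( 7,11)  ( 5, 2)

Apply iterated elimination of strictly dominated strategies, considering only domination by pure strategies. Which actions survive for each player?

Remaining: P1:{A,C} P2:{Q,R}

P1 drop B (A beats it: P:1>0 Q:9>8 R:11>8 S:5>4)
P2 drop P (Q beats it: A:9>3 C:10>5)
P2 drop S (Q beats it: A:9>3 C:10>2)
P1→{A,C} P2→{Q,R}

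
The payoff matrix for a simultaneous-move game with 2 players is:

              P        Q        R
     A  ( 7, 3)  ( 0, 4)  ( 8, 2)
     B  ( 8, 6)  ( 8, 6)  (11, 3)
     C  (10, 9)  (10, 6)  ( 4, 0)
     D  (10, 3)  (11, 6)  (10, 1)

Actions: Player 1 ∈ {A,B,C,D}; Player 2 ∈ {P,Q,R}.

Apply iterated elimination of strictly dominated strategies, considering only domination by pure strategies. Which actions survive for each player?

IESDS → P1:{C,D} P2:{P,Q}

P1 drop A (B beats it: P:8>7 Q:8>0 R:11>8)
P2 drop R (P beats it: B:6>3 C:9>0 D:3>1)
P1 drop B (C beats it: P:10>8 Q:10>8)
P1→{C,D} P2→{P,Q}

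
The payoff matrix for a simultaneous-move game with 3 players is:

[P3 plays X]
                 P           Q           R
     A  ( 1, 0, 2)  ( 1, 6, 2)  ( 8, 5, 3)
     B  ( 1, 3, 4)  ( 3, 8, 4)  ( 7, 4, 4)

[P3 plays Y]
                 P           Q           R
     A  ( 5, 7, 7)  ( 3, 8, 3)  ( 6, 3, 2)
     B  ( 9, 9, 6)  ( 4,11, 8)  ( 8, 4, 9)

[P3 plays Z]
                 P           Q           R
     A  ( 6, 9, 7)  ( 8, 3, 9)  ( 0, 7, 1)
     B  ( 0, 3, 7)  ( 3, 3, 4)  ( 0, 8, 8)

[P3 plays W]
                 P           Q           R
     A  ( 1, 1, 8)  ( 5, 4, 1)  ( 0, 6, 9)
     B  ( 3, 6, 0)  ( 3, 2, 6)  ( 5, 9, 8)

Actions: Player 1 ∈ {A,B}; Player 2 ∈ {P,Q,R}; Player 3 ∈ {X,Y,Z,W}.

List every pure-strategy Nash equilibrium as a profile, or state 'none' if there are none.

(A,P,X): not NE [P2→Q gives 6>0; P3→W gives 8>2]
(A,P,Y): not NE [P1→B gives 9>5; P2→Q gives 8>7; P3→W gives 8>7]
(A,P,Z): not NE [P3→W gives 8>7]
(A,P,W): not NE [P1→B gives 3>1; P2→R gives 6>1]
(A,Q,X): not NE [P1→B gives 3>1; P3→Z gives 9>2]
(A,Q,Y): not NE [P1→B gives 4>3; P3→Z gives 9>3]
(A,Q,Z): not NE [P2→P gives 9>3]
(A,Q,W): not NE [P2→R gives 6>4; P3→Z gives 9>1]
(A,R,X): not NE [P2→Q gives 6>5; P3→W gives 9>3]
(A,R,Y): not NE [P1→B gives 8>6; P2→Q gives 8>3; P3→W gives 9>2]
(A,R,Z): not NE [P2→P gives 9>7; P3→W gives 9>1]
(A,R,W): not NE [P1→B gives 5>0]
(B,P,X): not NE [P2→Q gives 8>3; P3→Z gives 7>4]
(B,P,Y): not NE [P2→Q gives 11>9; P3→Z gives 7>6]
(B,P,Z): not NE [P1→A gives 6>0; P2→R gives 8>3]
(B,P,W): not NE [P2→R gives 9>6; P3→Z gives 7>0]
(B,Q,X): not NE [P3→Y gives 8>4]
(B,Q,Y): NE
(B,Q,Z): not NE [P1→A gives 8>3; P2→R gives 8>3; P3→Y gives 8>4]
(B,Q,W): not NE [P1→A gives 5>3; P2→R gives 9>2; P3→Y gives 8>6]
(B,R,X): not NE [P1→A gives 8>7; P2→Q gives 8>4; P3→Y gives 9>4]
(B,R,Y): not NE [P2→Q gives 11>4]
(B,R,Z): not NE [P3→Y gives 9>8]
(B,R,W): not NE [P3→Y gives 9>8]

PSNE = {(B,Q,Y)}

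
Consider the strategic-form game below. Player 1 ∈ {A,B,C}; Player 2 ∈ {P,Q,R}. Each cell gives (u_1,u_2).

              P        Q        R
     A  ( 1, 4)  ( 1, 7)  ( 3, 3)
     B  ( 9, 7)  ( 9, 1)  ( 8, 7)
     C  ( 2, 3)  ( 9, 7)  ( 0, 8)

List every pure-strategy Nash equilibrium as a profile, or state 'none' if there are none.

Nash profiles: (B,P), (B,R)

(A,P): not NE [P1→B gives 9>1; P2→Q gives 7>4]
(A,Q): not NE [P1→C gives 9>1]
(A,R): not NE [P1→B gives 8>3; P2→Q gives 7>3]
(B,P): NE
(B,Q): not NE [P2→R gives 7>1]
(B,R): NE
(C,P): not NE [P1→B gives 9>2; P2→R gives 8>3]
(C,Q): not NE [P2→R gives 8>7]
(C,R): not NE [P1→B gives 8>0]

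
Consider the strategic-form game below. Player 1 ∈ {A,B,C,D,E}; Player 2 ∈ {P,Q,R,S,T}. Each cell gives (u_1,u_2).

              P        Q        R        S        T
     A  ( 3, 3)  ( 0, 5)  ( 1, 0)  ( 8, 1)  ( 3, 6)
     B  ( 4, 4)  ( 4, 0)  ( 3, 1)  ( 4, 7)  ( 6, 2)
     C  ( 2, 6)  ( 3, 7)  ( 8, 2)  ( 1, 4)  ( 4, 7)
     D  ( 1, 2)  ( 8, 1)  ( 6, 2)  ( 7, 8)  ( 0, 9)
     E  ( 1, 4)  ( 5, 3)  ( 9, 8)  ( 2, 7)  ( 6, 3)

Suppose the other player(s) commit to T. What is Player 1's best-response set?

u_1(A vs T) = 3
u_1(B vs T) = 6
u_1(C vs T) = 4
u_1(D vs T) = 0
u_1(E vs T) = 6
max payoff 6 at {B,E}

P1 best: {B,E}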